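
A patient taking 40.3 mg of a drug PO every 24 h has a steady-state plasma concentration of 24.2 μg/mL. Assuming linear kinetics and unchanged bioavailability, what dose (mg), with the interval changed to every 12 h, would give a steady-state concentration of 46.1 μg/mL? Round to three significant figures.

For first-order elimination, Css ∝ F·D/(CL·τ); F and CL are unchanged, so Css ∝ D/τ.
D₂ = D₁ × (Css,target / Css,current) × (τ₂/τ₁) = 40.3 × (46.1/24.2) × (12/24) = 38.38 mg

38.4 mg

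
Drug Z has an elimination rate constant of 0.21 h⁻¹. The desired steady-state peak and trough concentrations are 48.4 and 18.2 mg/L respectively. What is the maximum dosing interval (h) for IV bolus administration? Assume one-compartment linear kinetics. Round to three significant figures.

Between IV bolus doses, concentration decays as C = C₀·e^(−kτ), so C_peak/C_trough = e^(kτ).
τ_max = ln(C_peak/C_trough) / k = ln(48.4/18.2) / 0.2100 = 0.9781 / 0.2100 = 4.658 h

4.66 h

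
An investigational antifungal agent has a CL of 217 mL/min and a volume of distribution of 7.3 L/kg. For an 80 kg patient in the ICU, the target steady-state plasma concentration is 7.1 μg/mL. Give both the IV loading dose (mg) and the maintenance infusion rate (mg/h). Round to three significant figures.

Total Vd = 7.3 × 80 = 584.0 L
Loading dose = Vd × C = 584.0 × 7.1 = 4146 mg
CL = 217 mL/min × 60/1000 = 13.02 L/h
Maintenance: replace elimination → rate = CL × Css = 13.02 × 7.1 = 92.44 mg/h

(a) 4150 mg; (b) 92.4 mg/h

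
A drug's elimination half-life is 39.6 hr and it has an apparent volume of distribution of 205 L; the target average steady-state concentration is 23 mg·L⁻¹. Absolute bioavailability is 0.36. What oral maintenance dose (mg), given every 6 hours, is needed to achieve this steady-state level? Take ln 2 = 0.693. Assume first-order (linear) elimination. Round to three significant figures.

1380 mg

CL = 0.693 × Vd / t½ = 0.693 × 205.0 / 39.6 = 3.588 L/h
D = CL × Css × τ / F = 3.588 × 23 × 6 / 0.36 = 1375 mg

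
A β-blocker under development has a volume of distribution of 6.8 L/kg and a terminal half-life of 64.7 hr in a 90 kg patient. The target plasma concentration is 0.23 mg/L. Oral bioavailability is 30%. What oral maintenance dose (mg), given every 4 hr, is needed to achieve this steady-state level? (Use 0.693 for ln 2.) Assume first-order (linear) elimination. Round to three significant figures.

20.1 mg

Vd(total) = 90 kg × 6.8 L/kg = 612.0 L
k = 0.693/64.7 = 0.01071 h⁻¹, so CL = k·Vd = 0.01071 × 612.0 = 6.555 L/h
D = CL × Css × τ / F = 6.555 × 0.23 × 4 / 0.3 = 20.10 mg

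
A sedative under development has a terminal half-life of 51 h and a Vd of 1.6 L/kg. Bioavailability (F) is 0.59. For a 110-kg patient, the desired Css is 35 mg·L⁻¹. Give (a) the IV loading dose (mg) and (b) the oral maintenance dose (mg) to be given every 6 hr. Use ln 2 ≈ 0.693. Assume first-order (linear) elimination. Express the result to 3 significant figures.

Vd(total) = 110 kg × 1.6 L/kg = 176.0 L
LD = Vd × C = 176.0 × 35 = 6160 mg
CL = 0.693 × Vd / t½ = 0.693 × 176.0 / 51 = 2.392 L/h
D = CL × Css × τ / F = 2.392 × 35 × 6 / 0.59 = 851.4 mg

(a) 6160 mg; (b) 851 mg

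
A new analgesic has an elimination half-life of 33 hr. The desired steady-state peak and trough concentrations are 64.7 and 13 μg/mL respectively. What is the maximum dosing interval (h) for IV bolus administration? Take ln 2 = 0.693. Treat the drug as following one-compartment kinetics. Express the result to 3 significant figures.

76.4 h

k = 0.693 / t½ = 0.693 / 33 = 0.02100 h⁻¹
Between IV bolus doses, concentration decays as C = C₀·e^(−kτ), so C_peak/C_trough = e^(kτ).
τ_max = ln(C_peak/C_trough) / k = ln(64.7/13) / 0.02100 = 1.605 / 0.02100 = 76.43 h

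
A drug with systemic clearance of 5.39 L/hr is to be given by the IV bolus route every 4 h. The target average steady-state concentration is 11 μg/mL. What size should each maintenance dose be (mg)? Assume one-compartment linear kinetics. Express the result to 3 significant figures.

237 mg

At steady state, dose per interval replaces the amount cleared in that interval: D/τ = CL·Css.
D = CL × Css × τ = 5.390 × 11 × 4 = 237.2 mg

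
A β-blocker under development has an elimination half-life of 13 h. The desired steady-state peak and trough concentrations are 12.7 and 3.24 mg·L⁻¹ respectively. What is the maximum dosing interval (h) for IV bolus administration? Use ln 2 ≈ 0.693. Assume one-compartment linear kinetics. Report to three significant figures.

k = 0.693 / t½ = 0.693 / 13 = 0.05331 h⁻¹
Between IV bolus doses, concentration decays as C = C₀·e^(−kτ), so C_peak/C_trough = e^(kτ).
τ_max = ln(C_peak/C_trough) / k = ln(12.7/3.24) / 0.05331 = 1.366 / 0.05331 = 25.62 h

25.6 h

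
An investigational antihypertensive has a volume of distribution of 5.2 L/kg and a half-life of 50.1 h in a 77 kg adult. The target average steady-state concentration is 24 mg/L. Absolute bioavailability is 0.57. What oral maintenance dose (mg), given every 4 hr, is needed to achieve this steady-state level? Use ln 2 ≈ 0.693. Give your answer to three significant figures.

933 mg

Vd = 5.2 L/kg × 77 kg = 400.4 L
CL = ln 2 · Vd / t½ = 0.693 × 400.4 / 50.1 = 5.538 L/h
D = CL × Css × τ / F = 5.538 × 24 × 4 / 0.57 = 932.7 mg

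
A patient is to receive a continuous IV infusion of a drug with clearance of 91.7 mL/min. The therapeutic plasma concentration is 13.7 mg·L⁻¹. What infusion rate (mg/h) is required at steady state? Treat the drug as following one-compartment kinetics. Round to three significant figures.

75.4 mg/h

CL = 91.7 mL/min × 60/1000 = 5.502 L/h
At steady state, infusion rate equals elimination rate: rate in = CL × Css.
R₀ = 5.502 × 13.7 = 75.38 mg/h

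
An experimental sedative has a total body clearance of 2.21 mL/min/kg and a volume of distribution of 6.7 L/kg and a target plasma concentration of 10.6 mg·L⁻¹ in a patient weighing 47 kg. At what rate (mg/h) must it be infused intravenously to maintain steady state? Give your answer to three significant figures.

66.1 mg/h

CL = 2.21 mL/min/kg × 47 kg = 103.9 mL/min = 103.9 × 60/1000 = 6.234 L/h
Maintenance depends on clearance, not Vd — rate in must match rate out.
Rate = CL × Css = 6.234 × 10.6 = 66.08 mg/h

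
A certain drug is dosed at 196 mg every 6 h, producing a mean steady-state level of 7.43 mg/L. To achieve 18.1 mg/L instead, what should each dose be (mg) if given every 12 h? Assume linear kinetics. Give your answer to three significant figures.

955 mg

For first-order elimination, Css ∝ F·D/(CL·τ); F and CL are unchanged, so Css ∝ D/τ.
D₂ = D₁ × (Css,target / Css,current) × (τ₂/τ₁) = 196 × (18.1/7.43) × (12/6) = 954.9 mg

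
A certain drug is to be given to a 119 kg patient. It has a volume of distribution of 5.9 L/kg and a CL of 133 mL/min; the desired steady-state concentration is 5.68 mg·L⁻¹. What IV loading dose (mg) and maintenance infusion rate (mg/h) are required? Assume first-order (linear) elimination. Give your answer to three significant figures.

(a) 3990 mg; (b) 45.3 mg/h

Total Vd = 5.9 × 119 = 702.1 L
LD = Vd · C_target = 702.1 × 5.68 = 3988 mg
CL = 133 mL/min = 133 × 0.06 = 7.980 L/h
Maintenance infusion rate = CL × Css = 7.980 × 5.68 = 45.33 mg/h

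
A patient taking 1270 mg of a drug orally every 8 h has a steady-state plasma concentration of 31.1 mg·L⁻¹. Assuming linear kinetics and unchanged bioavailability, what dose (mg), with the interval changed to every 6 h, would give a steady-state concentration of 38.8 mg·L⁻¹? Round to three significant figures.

With linear kinetics, Css is proportional to dose rate (D/τ) at fixed clearance.
D₂ = D₁ × (Css,target / Css,current) × (τ₂/τ₁) = 1270 × (38.8/31.1) × (6/8) = 1188 mg

1190 mg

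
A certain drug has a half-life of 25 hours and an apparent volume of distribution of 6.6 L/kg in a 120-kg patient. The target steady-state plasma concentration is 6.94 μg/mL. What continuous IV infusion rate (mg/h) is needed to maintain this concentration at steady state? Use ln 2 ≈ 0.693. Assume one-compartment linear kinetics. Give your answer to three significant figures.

Vd(total) = 120 kg × 6.6 L/kg = 792.0 L
CL = 0.693 × Vd / t½ = 0.693 × 792.0 / 25 = 21.95 L/h
Infusion rate = CL × Css = 21.95 × 6.94 = 152.3 mg/h

152 mg/h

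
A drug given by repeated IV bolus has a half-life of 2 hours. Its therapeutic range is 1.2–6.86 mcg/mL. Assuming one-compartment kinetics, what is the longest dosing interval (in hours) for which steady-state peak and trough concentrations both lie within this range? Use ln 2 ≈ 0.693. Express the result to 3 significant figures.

5.03 h

k = 0.693 / t½ = 0.693 / 2 = 0.3465 h⁻¹
Between IV bolus doses, concentration decays as C = C₀·e^(−kτ), so C_peak/C_trough = e^(kτ).
τ_max = ln(C_peak/C_trough) / k = ln(6.86/1.2) / 0.3465 = 1.743 / 0.3465 = 5.030 h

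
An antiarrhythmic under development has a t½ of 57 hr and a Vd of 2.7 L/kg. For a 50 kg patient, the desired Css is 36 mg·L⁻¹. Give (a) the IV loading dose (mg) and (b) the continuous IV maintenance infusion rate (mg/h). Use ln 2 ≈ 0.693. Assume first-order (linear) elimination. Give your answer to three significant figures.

Vd(total) = 50 kg × 2.7 L/kg = 135.0 L
LD = Vd × C = 135.0 × 36 = 4860 mg
CL = 0.693 × Vd / t½ = 0.693 × 135.0 / 57 = 1.641 L/h
Infusion rate = CL × Css = 1.641 × 36 = 59.08 mg/h

(a) 4860 mg; (b) 59.1 mg/h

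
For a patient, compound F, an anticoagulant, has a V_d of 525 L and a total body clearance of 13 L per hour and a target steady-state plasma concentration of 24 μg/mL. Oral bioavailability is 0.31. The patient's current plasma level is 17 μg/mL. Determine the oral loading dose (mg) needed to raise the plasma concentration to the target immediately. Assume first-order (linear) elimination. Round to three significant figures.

11900 mg

Concentration deficit ΔC = 24 − 17 = 7.000 mg/L
LD = Vd × ΔC / F = 525.0 × 7.000 / 0.31 = 11850 mg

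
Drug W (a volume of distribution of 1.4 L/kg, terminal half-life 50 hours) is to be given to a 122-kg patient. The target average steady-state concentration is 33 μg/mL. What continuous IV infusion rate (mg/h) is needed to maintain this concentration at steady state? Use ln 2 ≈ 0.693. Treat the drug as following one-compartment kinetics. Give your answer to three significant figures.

Vd(total) = 122 kg × 1.4 L/kg = 170.8 L
CL = 0.693 × Vd / t½ = 0.693 × 170.8 / 50 = 2.367 L/h
Infusion rate = CL × Css = 2.367 × 33 = 78.11 mg/h

78.1 mg/h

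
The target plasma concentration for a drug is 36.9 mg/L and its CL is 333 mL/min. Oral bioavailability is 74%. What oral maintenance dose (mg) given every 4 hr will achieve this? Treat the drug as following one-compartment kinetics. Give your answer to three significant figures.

3990 mg

Convert clearance: 333 mL/min × 60 min/h ÷ 1000 mL/L = 19.98 L/h
D = CL × Css × τ / F = 19.98 × 36.9 × 4 / 0.74 = 3985 mg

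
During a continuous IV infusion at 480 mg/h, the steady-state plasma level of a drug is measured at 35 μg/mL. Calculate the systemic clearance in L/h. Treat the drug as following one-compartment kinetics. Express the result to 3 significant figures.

13.7 L/h

At steady state, infusion rate = CL × Css, so CL = rate / Css.
CL = 480 / 35 = 13.71 L/h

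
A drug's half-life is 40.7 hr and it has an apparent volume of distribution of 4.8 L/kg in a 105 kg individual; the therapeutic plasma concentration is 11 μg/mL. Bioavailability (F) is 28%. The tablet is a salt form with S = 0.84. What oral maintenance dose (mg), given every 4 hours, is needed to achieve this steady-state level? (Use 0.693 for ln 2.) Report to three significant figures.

1610 mg

Vd(total) = 105 kg × 4.8 L/kg = 504.0 L
k = 0.693/40.7 = 0.01703 h⁻¹, so CL = k·Vd = 0.01703 × 504.0 = 8.583 L/h
D = CL × Css × τ / F / S = 8.583 × 11 × 4 / 0.28 / 0.84 = 1606 mg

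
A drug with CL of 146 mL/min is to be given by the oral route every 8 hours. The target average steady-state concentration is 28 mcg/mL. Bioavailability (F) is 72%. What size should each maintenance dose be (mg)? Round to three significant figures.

CL = 146 mL/min × 60/1000 = 8.760 L/h
D = CL × Css × τ / F = 8.760 × 28 × 8 / 0.72 = 2725 mg

2730 mg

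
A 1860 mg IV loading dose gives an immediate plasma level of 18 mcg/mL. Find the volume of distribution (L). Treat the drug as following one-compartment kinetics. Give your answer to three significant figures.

103 L

Immediately after an IV bolus, C₀ = Dose / Vd, so Vd = Dose / C₀.
Vd = 1860 / 18 = 103.3 L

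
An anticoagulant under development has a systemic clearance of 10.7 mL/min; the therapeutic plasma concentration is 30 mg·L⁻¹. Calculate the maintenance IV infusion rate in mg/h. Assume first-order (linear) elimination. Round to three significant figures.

19.3 mg/h

CL = 10.7 mL/min = 10.7 × 0.06 = 0.6420 L/h
Rate = CL × Css = 0.6420 × 30 = 19.26 mg/h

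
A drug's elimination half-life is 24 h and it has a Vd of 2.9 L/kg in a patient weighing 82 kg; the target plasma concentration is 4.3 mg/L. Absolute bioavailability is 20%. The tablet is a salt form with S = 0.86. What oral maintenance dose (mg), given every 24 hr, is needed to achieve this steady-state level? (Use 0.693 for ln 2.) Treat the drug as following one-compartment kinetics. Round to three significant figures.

Vd(total) = 82 kg × 2.9 L/kg = 237.8 L
k = 0.693/24 = 0.02888 h⁻¹, so CL = k·Vd = 0.02888 × 237.8 = 6.868 L/h
D = CL × Css × τ / F / S = 6.868 × 4.3 × 24 / 0.2 / 0.86 = 4121 mg

4120 mg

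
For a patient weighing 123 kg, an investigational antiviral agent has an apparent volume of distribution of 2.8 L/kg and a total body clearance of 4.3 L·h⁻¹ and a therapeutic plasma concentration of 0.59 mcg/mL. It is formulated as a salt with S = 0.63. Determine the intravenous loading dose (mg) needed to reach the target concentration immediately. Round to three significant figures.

Vd(total) = 123 kg × 2.8 L/kg = 344.4 L
Loading dose depends on Vd (not clearance): it fills the distribution volume.
LD = Vd × C / S = 344.4 × 0.5900 / 0.63 = 322.5 mg

323 mg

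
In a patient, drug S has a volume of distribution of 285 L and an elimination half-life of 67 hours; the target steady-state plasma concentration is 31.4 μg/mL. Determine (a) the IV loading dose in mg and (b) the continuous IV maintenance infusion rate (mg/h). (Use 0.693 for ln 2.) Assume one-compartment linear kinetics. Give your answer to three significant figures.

(a) 8950 mg; (b) 92.6 mg/h

LD = Vd × C = 285.0 × 31.4 = 8949 mg
CL = 0.693 × Vd / t½ = 0.693 × 285.0 / 67 = 2.948 L/h
Infusion rate = CL × Css = 2.948 × 31.4 = 92.57 mg/h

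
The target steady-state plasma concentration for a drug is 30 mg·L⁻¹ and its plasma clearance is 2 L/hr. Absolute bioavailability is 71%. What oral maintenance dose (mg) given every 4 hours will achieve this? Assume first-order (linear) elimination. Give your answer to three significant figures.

338 mg

D = CL × Css × τ / F = 2.000 × 30 × 4 / 0.71 = 338.0 mg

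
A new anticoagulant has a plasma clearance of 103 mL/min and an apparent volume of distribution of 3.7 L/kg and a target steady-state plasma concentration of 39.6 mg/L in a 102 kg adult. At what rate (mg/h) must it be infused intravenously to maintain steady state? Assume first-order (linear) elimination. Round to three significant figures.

CL = 103 mL/min × 60/1000 = 6.180 L/h
R₀ = 6.180 × 39.6 = 244.7 mg/h

245 mg/h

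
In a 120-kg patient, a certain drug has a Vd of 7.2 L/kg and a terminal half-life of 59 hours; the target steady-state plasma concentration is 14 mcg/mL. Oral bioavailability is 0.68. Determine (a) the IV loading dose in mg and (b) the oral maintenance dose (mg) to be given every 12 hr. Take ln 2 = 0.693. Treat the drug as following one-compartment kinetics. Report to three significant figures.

(a) 12100 mg; (b) 2510 mg

Total Vd = 7.2 × 120 = 864.0 L
LD = Vd × C = 864.0 × 14 = 12100 mg
CL = 0.693 × Vd / t½ = 0.693 × 864.0 / 59 = 10.15 L/h
D = CL × Css × τ / F = 10.15 × 14 × 12 / 0.68 = 2508 mg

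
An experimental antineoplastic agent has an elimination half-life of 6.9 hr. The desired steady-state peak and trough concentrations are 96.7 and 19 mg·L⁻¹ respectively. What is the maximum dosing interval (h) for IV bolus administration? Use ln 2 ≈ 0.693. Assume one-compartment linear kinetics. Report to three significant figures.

k = 0.693 / t½ = 0.693 / 6.9 = 0.1004 h⁻¹
Between IV bolus doses, concentration decays as C = C₀·e^(−kτ), so C_peak/C_trough = e^(kτ).
τ_max = ln(C_peak/C_trough) / k = ln(96.7/19) / 0.1004 = 1.627 / 0.1004 = 16.21 h

16.2 h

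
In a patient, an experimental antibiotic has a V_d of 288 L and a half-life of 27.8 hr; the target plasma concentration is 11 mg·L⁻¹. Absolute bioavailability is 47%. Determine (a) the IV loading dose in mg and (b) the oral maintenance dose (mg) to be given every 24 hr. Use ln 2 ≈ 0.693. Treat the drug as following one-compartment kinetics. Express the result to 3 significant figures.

(a) 3170 mg; (b) 4030 mg

LD = Vd × C = 288.0 × 11 = 3168 mg
CL = 0.693 × Vd / t½ = 0.693 × 288.0 / 27.8 = 7.179 L/h
D = CL × Css × τ / F = 7.179 × 11 × 24 / 0.47 = 4032 mg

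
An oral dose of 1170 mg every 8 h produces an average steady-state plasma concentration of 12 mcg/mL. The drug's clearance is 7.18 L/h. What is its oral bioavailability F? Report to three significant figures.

F·D/τ = CL·Css at steady state → F = CL·Css·τ / D.
F = 7.18 × 12 × 8 / 1170 = 0.589

0.589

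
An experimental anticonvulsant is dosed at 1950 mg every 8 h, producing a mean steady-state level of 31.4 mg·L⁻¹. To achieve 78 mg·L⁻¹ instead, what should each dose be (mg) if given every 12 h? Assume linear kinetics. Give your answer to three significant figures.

7270 mg

With linear kinetics, Css is proportional to dose rate (D/τ) at fixed clearance.
D₂ = D₁ × (Css,target / Css,current) × (τ₂/τ₁) = 1950 × (78/31.4) × (12/8) = 7266 mg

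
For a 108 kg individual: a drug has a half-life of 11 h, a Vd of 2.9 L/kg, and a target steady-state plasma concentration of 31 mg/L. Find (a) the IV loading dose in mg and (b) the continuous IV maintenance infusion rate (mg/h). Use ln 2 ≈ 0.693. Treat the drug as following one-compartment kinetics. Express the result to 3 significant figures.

(a) 9710 mg; (b) 612 mg/h

Total Vd = 2.9 × 108 = 313.2 L
LD = Vd × C = 313.2 × 31 = 9709 mg
CL = 0.693 × Vd / t½ = 0.693 × 313.2 / 11 = 19.73 L/h
Infusion rate = CL × Css = 19.73 × 31 = 611.6 mg/h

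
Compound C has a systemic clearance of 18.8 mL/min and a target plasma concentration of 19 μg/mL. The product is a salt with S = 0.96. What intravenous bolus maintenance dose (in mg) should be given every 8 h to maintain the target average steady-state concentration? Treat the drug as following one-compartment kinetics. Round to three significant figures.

CL = 18.8 mL/min = 18.8 × 0.06 = 1.128 L/h
At steady state, dose per interval replaces the amount cleared in that interval: S·D/τ = CL·Css.
D = CL × Css × τ / S = 1.128 × 19 × 8 / 0.96 = 178.6 mg

179 mg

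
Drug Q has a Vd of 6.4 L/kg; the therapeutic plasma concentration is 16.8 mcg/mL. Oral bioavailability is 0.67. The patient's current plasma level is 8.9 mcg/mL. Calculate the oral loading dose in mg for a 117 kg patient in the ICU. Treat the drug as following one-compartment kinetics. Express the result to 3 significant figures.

8830 mg

Vd = 6.4 L/kg × 117 kg = 748.8 L
Concentration deficit ΔC = 16.8 − 8.9 = 7.900 mg/L
LD = Vd × ΔC / F = 748.8 × 7.900 / 0.67 = 8829 mg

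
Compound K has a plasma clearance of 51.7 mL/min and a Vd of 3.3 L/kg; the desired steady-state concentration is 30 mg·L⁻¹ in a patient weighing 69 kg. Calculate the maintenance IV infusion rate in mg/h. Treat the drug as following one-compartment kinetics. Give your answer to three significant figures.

93.1 mg/h

Convert clearance: 51.7 mL/min × 60 min/h ÷ 1000 mL/L = 3.102 L/h
Rate = CL × Css = 3.102 × 30 = 93.06 mg/h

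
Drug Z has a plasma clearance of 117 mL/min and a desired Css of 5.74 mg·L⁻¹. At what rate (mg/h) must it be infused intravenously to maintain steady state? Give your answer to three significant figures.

40.3 mg/h

CL = 117 mL/min = 117 × 0.06 = 7.020 L/h
At steady state, infusion rate equals elimination rate: rate in = CL × Css.
Infusion rate = CL · Css = 7.020 L/h × 5.74 mg/L = 40.29 mg/h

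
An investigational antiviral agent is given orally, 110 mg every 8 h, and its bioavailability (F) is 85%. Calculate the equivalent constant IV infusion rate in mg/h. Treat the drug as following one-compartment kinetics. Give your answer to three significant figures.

Equivalent systemic input: infusion rate = F·D/τ.
Rate = 0.85 × 110 / 8 = 11.69 mg/h

11.7 mg/h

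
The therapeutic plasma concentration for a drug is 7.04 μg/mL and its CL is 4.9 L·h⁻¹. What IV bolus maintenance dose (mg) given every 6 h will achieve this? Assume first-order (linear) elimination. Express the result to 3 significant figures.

D = CL × Css × τ = 4.900 × 7.04 × 6 = 207.0 mg

207 mg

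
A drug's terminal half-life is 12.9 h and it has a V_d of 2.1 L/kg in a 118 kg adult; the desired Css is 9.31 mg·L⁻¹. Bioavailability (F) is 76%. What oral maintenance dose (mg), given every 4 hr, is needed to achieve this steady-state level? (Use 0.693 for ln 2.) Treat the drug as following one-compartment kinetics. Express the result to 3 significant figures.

Vd(total) = 118 kg × 2.1 L/kg = 247.8 L
k = 0.693/12.9 = 0.05372 h⁻¹, so CL = k·Vd = 0.05372 × 247.8 = 13.31 L/h
D = CL × Css × τ / F = 13.31 × 9.31 × 4 / 0.76 = 652.2 mg

652 mg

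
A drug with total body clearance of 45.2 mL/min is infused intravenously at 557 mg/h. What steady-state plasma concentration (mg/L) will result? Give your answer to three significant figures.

CL = 45.2 mL/min × 60/1000 = 2.712 L/h
Css = rate / CL = 557 / 2.712 = 205.4 mg/L

205 mg/L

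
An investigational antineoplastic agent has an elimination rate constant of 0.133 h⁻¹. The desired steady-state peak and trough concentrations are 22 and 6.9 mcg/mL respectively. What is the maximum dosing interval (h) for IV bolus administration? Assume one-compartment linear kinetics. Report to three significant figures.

8.72 h

Between IV bolus doses, concentration decays as C = C₀·e^(−kτ), so C_peak/C_trough = e^(kτ).
τ_max = ln(C_peak/C_trough) / k = ln(22/6.9) / 0.1330 = 1.160 / 0.1330 = 8.722 h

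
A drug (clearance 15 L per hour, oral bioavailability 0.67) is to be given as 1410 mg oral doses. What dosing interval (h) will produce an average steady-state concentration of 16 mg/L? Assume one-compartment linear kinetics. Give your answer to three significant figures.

3.94 h

F·D/τ = CL·Css → τ = F·D / (CL·Css).
τ = 0.67 × 1410 / (15 × 16) = 3.936 h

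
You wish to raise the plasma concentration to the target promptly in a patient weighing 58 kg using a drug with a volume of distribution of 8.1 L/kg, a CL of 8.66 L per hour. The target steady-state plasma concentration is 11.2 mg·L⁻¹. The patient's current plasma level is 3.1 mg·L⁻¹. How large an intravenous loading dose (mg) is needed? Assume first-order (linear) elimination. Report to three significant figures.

Vd = 8.1 L/kg × 58 kg = 469.8 L
Concentration deficit ΔC = 11.2 − 3.1 = 8.100 mg/L
LD = Vd × ΔC = 469.8 × 8.100 = 3805 mg

3810 mg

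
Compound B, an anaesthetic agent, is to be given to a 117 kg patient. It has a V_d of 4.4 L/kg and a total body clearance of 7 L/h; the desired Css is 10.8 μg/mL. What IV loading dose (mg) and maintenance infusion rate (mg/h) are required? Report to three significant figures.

Vd(total) = 117 kg × 4.4 L/kg = 514.8 L
LD = Vd · C_target = 514.8 × 10.8 = 5560 mg
Maintenance: replace elimination → rate = CL × Css = 7.000 × 10.8 = 75.60 mg/h

(a) 5560 mg; (b) 75.6 mg/h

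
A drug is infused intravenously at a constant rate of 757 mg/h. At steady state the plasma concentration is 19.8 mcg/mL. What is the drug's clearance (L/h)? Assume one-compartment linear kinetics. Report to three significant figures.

At steady state, infusion rate = CL × Css, so CL = rate / Css.
CL = 757 / 19.8 = 38.23 L/h

38.2 L/h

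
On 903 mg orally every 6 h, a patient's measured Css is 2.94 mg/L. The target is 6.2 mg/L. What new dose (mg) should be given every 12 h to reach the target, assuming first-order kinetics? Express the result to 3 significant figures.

For first-order elimination, Css ∝ F·D/(CL·τ); F and CL are unchanged, so Css ∝ D/τ.
D₂ = D₁ × (Css,target / Css,current) × (τ₂/τ₁) = 903 × (6.2/2.94) × (12/6) = 3809 mg

3810 mg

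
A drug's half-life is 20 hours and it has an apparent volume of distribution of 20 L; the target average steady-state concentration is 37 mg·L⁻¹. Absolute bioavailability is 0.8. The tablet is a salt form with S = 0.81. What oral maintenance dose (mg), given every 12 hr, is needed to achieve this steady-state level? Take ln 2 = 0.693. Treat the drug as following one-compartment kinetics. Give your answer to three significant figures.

475 mg

CL = 0.693 × Vd / t½ = 0.693 × 20.00 / 20 = 0.6930 L/h
D = CL × Css × τ / F / S = 0.6930 × 37 × 12 / 0.8 / 0.81 = 474.8 mg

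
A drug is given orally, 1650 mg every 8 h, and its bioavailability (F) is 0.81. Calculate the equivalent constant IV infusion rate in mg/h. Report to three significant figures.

167 mg/h

Equivalent systemic input: infusion rate = F·D/τ.
Rate = 0.81 × 1650 / 8 = 167.1 mg/h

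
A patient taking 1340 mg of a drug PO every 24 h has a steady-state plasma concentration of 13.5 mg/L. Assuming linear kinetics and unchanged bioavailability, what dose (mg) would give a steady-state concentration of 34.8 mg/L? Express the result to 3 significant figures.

With linear kinetics, Css is proportional to dose rate (D/τ) at fixed clearance.
D₂ = D₁ × (Css,target / Css,current) = 1340 × 34.8/13.5 = 3454 mg

3450 mg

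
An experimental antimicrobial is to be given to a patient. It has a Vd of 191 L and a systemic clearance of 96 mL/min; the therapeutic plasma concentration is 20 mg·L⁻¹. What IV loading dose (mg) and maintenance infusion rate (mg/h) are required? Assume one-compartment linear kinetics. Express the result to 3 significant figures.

Loading dose = Vd × C = 191.0 × 20 = 3820 mg
Convert clearance: 96 mL/min × 60 min/h ÷ 1000 mL/L = 5.760 L/h
Maintenance infusion rate = CL × Css = 5.760 × 20 = 115.2 mg/h

(a) 3820 mg; (b) 115 mg/h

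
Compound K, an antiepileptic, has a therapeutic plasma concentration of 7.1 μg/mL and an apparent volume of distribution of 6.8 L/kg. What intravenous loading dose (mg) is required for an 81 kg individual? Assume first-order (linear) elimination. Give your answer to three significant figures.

Vd(total) = 81 kg × 6.8 L/kg = 550.8 L
LD = Vd × C = 550.8 × 7.100 = 3911 mg

3910 mg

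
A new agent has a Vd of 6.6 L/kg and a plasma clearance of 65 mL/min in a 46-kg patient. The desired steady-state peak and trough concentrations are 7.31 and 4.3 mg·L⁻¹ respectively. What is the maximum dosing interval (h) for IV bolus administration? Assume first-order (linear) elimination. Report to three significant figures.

Vd = 6.6 L/kg × 46 kg = 303.6 L
Convert clearance: 65 mL/min × 60 min/h ÷ 1000 mL/L = 3.900 L/h
k = CL / Vd = 3.900 / 303.6 = 0.01285 h⁻¹
Between IV bolus doses, concentration decays as C = C₀·e^(−kτ), so C_peak/C_trough = e^(kτ).
τ_max = ln(C_peak/C_trough) / k = ln(7.31/4.3) / 0.01285 = 0.5306 / 0.01285 = 41.29 h

41.3 h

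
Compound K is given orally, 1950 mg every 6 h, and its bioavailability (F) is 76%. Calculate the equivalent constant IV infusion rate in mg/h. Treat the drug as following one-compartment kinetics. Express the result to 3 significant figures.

Equivalent systemic input: infusion rate = F·D/τ.
Rate = 0.76 × 1950 / 6 = 247.0 mg/h

247 mg/h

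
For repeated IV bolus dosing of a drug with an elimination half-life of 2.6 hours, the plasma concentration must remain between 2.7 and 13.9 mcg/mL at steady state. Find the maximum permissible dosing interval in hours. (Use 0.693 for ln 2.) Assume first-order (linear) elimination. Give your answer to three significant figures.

6.15 h

k = 0.693 / t½ = 0.693 / 2.6 = 0.2665 h⁻¹
Between IV bolus doses, concentration decays as C = C₀·e^(−kτ), so C_peak/C_trough = e^(kτ).
τ_max = ln(C_peak/C_trough) / k = ln(13.9/2.7) / 0.2665 = 1.639 / 0.2665 = 6.150 h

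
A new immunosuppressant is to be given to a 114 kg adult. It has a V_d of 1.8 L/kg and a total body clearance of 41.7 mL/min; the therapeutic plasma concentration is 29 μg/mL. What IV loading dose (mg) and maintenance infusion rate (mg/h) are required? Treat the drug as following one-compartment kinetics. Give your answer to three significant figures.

(a) 5950 mg; (b) 72.6 mg/h

Total Vd = 1.8 × 114 = 205.2 L
LD = Vd · C_target = 205.2 × 29 = 5951 mg
Convert clearance: 41.7 mL/min × 60 min/h ÷ 1000 mL/L = 2.502 L/h
Maintenance: replace elimination → rate = CL × Css = 2.502 × 29 = 72.56 mg/h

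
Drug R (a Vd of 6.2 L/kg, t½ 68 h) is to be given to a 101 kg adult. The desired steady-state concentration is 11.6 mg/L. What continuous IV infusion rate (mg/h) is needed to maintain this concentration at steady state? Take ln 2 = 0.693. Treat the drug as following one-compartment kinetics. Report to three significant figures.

Vd = 6.2 L/kg × 101 kg = 626.2 L
CL = 0.693 × Vd / t½ = 0.693 × 626.2 / 68 = 6.382 L/h
Infusion rate = CL × Css = 6.382 × 11.6 = 74.03 mg/h

74.0 mg/h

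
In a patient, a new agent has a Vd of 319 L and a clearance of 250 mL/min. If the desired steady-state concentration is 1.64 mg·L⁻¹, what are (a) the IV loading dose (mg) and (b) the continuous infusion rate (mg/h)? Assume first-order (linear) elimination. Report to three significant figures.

(a) 523 mg; (b) 24.6 mg/h

LD = Vd · C_target = 319.0 × 1.64 = 523.2 mg
Convert clearance: 250 mL/min × 60 min/h ÷ 1000 mL/L = 15.00 L/h
Infusion rate = 15.00 L/h × 1.64 mg/L = 24.60 mg/h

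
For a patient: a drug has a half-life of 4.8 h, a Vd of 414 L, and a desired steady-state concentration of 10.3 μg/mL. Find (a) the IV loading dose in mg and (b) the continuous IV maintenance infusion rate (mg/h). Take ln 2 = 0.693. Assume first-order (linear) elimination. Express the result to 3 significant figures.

LD = Vd × C = 414.0 × 10.3 = 4264 mg
CL = 0.693 × Vd / t½ = 0.693 × 414.0 / 4.8 = 59.77 L/h
Infusion rate = CL × Css = 59.77 × 10.3 = 615.6 mg/h

(a) 4260 mg; (b) 616 mg/h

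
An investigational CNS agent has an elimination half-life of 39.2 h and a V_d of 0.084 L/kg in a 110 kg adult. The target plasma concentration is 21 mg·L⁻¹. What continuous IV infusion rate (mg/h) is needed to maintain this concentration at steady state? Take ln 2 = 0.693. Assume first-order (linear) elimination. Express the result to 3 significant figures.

Vd(total) = 110 kg × 0.084 L/kg = 9.240 L
CL = 0.693 × Vd / t½ = 0.693 × 9.240 / 39.2 = 0.1634 L/h
Infusion rate = CL × Css = 0.1634 × 21 = 3.431 mg/h

3.43 mg/h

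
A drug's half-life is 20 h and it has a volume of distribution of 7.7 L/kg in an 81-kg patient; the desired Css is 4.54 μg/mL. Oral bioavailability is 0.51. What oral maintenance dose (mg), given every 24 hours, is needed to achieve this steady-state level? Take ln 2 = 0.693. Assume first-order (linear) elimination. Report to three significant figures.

Total Vd = 7.7 × 81 = 623.7 L
CL = ln 2 · Vd / t½ = 0.693 × 623.7 / 20 = 21.61 L/h
D = CL × Css × τ / F = 21.61 × 4.54 × 24 / 0.51 = 4617 mg

4620 mg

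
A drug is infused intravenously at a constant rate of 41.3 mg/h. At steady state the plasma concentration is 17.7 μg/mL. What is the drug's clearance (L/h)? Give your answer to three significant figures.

At steady state, infusion rate = CL × Css, so CL = rate / Css.
CL = 41.3 / 17.7 = 2.333 L/h

2.33 L/h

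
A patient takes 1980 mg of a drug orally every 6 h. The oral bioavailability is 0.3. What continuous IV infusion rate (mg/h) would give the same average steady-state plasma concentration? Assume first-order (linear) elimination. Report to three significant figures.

Equivalent systemic input: infusion rate = F·D/τ.
Rate = 0.3 × 1980 / 6 = 99.00 mg/h

99.0 mg/h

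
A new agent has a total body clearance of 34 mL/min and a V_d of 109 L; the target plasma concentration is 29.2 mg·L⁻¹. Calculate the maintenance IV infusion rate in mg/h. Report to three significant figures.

59.6 mg/h

CL = 34 mL/min = 34 × 0.06 = 2.040 L/h
Rate = CL × Css = 2.040 × 29.2 = 59.57 mg/h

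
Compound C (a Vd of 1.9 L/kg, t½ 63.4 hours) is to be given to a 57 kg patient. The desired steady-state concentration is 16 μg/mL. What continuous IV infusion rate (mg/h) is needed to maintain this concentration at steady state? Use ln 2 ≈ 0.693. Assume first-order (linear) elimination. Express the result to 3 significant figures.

18.9 mg/h

Total Vd = 1.9 × 57 = 108.3 L
k = 0.693/63.4 = 0.01093 h⁻¹, so CL = k·Vd = 0.01093 × 108.3 = 1.184 L/h
Infusion rate = CL × Css = 1.184 × 16 = 18.94 mg/h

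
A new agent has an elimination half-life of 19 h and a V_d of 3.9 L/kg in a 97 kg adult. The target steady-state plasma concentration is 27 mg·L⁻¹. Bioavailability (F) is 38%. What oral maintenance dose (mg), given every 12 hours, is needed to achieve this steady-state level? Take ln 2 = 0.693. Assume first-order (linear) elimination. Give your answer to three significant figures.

Total Vd = 3.9 × 97 = 378.3 L
CL = ln 2 · Vd / t½ = 0.693 × 378.3 / 19 = 13.80 L/h
D = CL × Css × τ / F = 13.80 × 27 × 12 / 0.38 = 11770 mg

11800 mg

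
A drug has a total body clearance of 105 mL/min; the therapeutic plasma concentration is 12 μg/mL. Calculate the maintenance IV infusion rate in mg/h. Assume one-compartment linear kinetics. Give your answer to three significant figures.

75.6 mg/h

CL = 105 mL/min = 105 × 0.06 = 6.300 L/h
At steady state, infusion rate equals elimination rate: rate in = CL × Css.
Rate = CL × Css = 6.300 × 12 = 75.60 mg/h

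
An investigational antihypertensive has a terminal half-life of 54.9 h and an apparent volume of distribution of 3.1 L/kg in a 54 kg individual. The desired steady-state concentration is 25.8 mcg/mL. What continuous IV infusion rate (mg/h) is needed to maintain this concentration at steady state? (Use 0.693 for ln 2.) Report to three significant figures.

54.5 mg/h

Vd = 3.1 L/kg × 54 kg = 167.4 L
CL = 0.693 × Vd / t½ = 0.693 × 167.4 / 54.9 = 2.113 L/h
Infusion rate = CL × Css = 2.113 × 25.8 = 54.52 mg/h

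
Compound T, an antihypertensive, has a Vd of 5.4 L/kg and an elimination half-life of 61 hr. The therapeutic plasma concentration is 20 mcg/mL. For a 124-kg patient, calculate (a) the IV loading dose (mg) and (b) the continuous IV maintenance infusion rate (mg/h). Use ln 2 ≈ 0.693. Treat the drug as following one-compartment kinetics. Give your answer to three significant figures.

(a) 13400 mg; (b) 152 mg/h

Total Vd = 5.4 × 124 = 669.6 L
LD = Vd × C = 669.6 × 20 = 13390 mg
CL = 0.693 × Vd / t½ = 0.693 × 669.6 / 61 = 7.607 L/h
Infusion rate = CL × Css = 7.607 × 20 = 152.1 mg/h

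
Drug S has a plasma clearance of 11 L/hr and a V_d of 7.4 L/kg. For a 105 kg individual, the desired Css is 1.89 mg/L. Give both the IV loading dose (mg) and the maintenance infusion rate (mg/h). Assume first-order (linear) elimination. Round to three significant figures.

Total Vd = 7.4 × 105 = 777.0 L
LD = Vd · C_target = 777.0 × 1.89 = 1469 mg
Maintenance: replace elimination → rate = CL × Css = 11.00 × 1.89 = 20.79 mg/h

(a) 1470 mg; (b) 20.8 mg/h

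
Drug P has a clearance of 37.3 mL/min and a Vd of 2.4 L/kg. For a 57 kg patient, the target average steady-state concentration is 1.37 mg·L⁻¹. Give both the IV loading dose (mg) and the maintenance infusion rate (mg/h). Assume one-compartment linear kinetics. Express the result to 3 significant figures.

Vd(total) = 57 kg × 2.4 L/kg = 136.8 L
LD = Vd · C_target = 136.8 × 1.37 = 187.4 mg
Convert clearance: 37.3 mL/min × 60 min/h ÷ 1000 mL/L = 2.238 L/h
Infusion rate = 2.238 L/h × 1.37 mg/L = 3.066 mg/h

(a) 187 mg; (b) 3.07 mg/h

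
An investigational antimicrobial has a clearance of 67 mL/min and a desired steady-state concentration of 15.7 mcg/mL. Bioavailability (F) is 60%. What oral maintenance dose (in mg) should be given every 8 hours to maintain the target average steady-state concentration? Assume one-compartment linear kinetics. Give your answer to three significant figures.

Convert clearance: 67 mL/min × 60 min/h ÷ 1000 mL/L = 4.020 L/h
D = CL × Css × τ / F = 4.020 × 15.7 × 8 / 0.6 = 841.5 mg

842 mg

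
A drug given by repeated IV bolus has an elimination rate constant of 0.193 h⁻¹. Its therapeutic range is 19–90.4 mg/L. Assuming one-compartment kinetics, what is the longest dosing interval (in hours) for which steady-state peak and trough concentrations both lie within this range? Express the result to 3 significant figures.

8.08 h

Between IV bolus doses, concentration decays as C = C₀·e^(−kτ), so C_peak/C_trough = e^(kτ).
τ_max = ln(C_peak/C_trough) / k = ln(90.4/19) / 0.1930 = 1.560 / 0.1930 = 8.083 h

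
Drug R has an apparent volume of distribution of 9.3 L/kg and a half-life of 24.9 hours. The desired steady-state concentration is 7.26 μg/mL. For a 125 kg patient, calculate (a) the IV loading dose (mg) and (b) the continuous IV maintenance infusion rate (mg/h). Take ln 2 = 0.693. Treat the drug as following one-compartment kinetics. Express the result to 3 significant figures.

(a) 8440 mg; (b) 235 mg/h

Vd = 9.3 L/kg × 125 kg = 1163 L
LD = Vd × C = 1163 × 7.26 = 8443 mg
CL = 0.693 × Vd / t½ = 0.693 × 1163 / 24.9 = 32.37 L/h
Infusion rate = CL × Css = 32.37 × 7.26 = 235.0 mg/h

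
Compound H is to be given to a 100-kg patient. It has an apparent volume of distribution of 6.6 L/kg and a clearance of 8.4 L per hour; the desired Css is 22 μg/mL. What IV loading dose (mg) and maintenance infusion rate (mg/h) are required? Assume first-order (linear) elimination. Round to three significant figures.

Total Vd = 6.6 × 100 = 660.0 L
Loading dose = Vd × C = 660.0 × 22 = 14520 mg
Maintenance infusion rate = CL × Css = 8.400 × 22 = 184.8 mg/h

(a) 14500 mg; (b) 185 mg/h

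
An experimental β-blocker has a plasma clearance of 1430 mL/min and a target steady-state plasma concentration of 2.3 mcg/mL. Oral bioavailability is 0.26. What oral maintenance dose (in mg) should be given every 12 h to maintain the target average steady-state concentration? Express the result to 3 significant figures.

CL = 1430 mL/min = 1430 × 0.06 = 85.80 L/h
D = CL × Css × τ / F = 85.80 × 2.3 × 12 / 0.26 = 9108 mg

9110 mg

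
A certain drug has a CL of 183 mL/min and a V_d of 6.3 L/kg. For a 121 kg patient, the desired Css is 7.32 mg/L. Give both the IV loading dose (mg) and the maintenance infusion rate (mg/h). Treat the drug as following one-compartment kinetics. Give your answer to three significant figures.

Total Vd = 6.3 × 121 = 762.3 L
Loading: fill Vd to C_target → 762.3 L × 7.32 mg/L = 5580 mg
CL = 183 mL/min × 60/1000 = 10.98 L/h
Infusion rate = 10.98 L/h × 7.32 mg/L = 80.37 mg/h

(a) 5580 mg; (b) 80.4 mg/h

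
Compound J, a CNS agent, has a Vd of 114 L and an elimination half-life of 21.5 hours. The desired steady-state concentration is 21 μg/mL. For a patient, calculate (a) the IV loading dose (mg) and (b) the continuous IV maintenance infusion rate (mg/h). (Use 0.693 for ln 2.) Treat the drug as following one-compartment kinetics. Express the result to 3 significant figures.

(a) 2390 mg; (b) 77.2 mg/h

LD = Vd × C = 114.0 × 21 = 2394 mg
CL = 0.693 × Vd / t½ = 0.693 × 114.0 / 21.5 = 3.675 L/h
Infusion rate = CL × Css = 3.675 × 21 = 77.18 mg/h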